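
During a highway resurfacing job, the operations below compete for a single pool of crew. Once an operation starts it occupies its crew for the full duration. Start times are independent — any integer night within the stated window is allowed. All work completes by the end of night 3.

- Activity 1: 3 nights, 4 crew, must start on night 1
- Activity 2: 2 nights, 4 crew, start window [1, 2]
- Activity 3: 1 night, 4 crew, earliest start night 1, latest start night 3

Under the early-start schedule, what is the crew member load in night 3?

4

At early start, night 3 has: Activity 1.
Demand: 4 = 4.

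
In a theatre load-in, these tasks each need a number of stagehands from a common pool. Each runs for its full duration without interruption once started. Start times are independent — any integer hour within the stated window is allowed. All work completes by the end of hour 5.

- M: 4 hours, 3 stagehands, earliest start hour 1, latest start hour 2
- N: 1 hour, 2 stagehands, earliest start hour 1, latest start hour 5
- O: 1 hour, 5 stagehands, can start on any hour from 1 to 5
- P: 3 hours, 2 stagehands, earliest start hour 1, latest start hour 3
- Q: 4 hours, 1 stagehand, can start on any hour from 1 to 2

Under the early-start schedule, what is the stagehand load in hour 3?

6

At early start, hour 3 has: M, P, Q.
Demand: 3 + 2 + 1 = 6.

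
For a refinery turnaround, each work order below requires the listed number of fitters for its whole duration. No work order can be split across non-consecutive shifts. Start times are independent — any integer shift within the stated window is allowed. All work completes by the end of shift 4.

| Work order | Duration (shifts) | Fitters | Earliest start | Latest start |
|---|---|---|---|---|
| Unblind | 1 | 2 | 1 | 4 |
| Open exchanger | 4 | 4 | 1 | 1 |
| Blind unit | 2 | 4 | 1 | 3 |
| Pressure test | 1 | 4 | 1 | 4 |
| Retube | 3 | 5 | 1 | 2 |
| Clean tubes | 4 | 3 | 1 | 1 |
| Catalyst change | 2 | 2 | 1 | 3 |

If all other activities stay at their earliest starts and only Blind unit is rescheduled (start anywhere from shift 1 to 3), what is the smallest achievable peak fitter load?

20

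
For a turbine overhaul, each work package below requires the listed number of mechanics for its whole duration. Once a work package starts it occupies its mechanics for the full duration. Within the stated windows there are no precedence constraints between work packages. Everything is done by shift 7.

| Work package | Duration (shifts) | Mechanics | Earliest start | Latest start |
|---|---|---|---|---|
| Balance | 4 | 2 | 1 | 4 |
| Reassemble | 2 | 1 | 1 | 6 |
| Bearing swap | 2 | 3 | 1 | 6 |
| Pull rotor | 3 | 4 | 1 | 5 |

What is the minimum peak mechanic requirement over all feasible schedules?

Early-start (Balance@1, Reassemble@1, Bearing swap@1, Pull rotor@1) gives peak 10: s1:10  s2:10  s3:6  s4:2  s5:0  s6:0  s7:0.
Shift Bearing swap→3, Pull rotor→5.
Schedule Balance@1, Reassemble@1, Bearing swap@3, Pull rotor@5: s1:3  s2:3  s3:5  s4:5  s5:4  s6:4  s7:4 — peak 5.

5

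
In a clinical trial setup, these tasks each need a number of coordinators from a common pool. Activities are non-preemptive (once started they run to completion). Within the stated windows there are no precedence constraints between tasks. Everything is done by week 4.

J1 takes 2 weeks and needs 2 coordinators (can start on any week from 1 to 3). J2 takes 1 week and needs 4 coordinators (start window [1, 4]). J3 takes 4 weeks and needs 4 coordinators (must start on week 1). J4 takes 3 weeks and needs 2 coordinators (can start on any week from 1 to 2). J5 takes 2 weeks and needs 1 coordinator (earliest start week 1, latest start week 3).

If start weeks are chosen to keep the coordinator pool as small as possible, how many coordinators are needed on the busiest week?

9

Early-start (J1@1, J2@1, J3@1, J4@1, J5@1) gives peak 13: w1:13  w2:9  w3:6  w4:4.
Shift J2→4.
Schedule J1@1, J2@4, J3@1, J4@1, J5@1: w1:9  w2:9  w3:6  w4:8 — peak 9.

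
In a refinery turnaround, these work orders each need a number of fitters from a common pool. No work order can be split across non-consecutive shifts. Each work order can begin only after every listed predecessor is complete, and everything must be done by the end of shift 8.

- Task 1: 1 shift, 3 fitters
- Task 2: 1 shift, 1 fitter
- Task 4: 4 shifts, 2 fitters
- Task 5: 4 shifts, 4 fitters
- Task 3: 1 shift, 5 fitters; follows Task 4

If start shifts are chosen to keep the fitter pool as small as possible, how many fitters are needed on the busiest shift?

Early-start (Task 1@1, Task 2@1, Task 4@1, Task 5@1, Task 3@5) gives peak 10: s1:10  s2:6  s3:6  s4:6  s5:5  s6:0  s7:0  s8:0.
Shift Task 5→2, Task 3→6.
Schedule Task 1@1, Task 2@1, Task 4@1, Task 5@2, Task 3@6: s1:6  s2:6  s3:6  s4:6  s5:4  s6:5  s7:0  s8:0 — peak 6.

6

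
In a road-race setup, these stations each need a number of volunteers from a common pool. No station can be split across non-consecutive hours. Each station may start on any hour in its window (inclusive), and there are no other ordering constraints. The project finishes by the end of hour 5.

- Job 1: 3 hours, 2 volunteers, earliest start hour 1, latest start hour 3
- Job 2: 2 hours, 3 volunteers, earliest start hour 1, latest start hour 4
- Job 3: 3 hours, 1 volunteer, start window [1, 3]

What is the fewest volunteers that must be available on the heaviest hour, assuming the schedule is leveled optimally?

3

Early-start (Job 1@1, Job 2@1, Job 3@1) gives peak 6: h1:6  h2:6  h3:3  h4:0  h5:0.
Shift Job 2→4.
Schedule Job 1@1, Job 2@4, Job 3@1: h1:3  h2:3  h3:3  h4:3  h5:3 — peak 3.
Total volunteer-hours = 15 over 5 hours ⇒ peak ≥ ⌈15/5⌉ = 3, so 3 is optimal.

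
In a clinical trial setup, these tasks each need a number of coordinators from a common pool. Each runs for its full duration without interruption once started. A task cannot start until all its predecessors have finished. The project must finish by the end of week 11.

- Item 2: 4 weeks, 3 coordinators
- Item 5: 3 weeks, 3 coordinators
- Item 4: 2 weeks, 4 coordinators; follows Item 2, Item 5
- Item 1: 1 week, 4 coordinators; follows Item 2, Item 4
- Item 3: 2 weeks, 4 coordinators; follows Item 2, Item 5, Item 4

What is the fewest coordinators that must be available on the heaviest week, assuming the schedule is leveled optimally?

Early-start (Item 2@1, Item 5@1, Item 4@5, Item 1@7, Item 3@7) gives peak 8: w1:6  w2:6  w3:6  w4:3  w5:4  w6:4  w7:8  w8:4  w9:0  w10:0  w11:0.
Shift Item 3→8.
Schedule Item 2@1, Item 5@1, Item 4@5, Item 1@7, Item 3@8: w1:6  w2:6  w3:6  w4:3  w5:4  w6:4  w7:4  w8:4  w9:4  w10:0  w11:0 — peak 6.

6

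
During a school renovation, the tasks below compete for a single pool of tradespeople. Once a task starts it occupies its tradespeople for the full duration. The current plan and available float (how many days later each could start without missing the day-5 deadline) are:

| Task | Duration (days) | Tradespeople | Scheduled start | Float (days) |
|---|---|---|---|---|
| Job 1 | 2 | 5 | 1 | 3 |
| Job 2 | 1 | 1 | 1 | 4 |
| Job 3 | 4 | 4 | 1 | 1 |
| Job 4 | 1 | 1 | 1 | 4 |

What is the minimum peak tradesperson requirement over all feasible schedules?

Early-start (Job 1@1, Job 2@1, Job 3@1, Job 4@1) gives peak 11: d1:11  d2:9  d3:4  d4:4  d5:0.
Shift Job 3→2.
Schedule Job 1@1, Job 2@1, Job 3@2, Job 4@1: d1:7  d2:9  d3:4  d4:4  d5:4 — peak 9.

9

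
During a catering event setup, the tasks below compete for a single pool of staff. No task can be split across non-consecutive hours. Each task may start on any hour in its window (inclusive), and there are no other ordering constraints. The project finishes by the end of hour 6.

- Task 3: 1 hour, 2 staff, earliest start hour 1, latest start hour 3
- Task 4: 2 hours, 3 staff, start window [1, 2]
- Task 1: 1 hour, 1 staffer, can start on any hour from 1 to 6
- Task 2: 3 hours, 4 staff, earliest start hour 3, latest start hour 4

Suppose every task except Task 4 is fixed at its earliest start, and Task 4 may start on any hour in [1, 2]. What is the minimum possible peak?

6

Task 4@1: h1:6  h2:3  h3:4  h4:4  h5:4  h6:0 → peak 6
Task 4@2: h1:3  h2:3  h3:7  h4:4  h5:4  h6:0 → peak 7
Best is Task 4@1, peak 6.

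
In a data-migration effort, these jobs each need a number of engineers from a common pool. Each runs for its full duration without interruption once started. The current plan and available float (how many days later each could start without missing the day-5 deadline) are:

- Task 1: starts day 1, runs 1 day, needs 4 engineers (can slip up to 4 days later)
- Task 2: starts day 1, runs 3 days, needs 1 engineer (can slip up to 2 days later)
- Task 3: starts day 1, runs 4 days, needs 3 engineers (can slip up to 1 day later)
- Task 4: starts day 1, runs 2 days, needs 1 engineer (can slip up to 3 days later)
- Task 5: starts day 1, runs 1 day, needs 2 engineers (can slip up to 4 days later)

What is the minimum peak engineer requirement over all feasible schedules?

5

Early-start (Task 1@1, Task 2@1, Task 3@1, Task 4@1, Task 5@1) gives peak 11: d1:11  d2:5  d3:4  d4:3  d5:0.
Shift Task 3→2, Task 4→2, Task 5→4.
Schedule Task 1@1, Task 2@1, Task 3@2, Task 4@2, Task 5@4: d1:5  d2:5  d3:5  d4:5  d5:3 — peak 5.
Total engineer-days = 23 over 5 days ⇒ peak ≥ ⌈23/5⌉ = 5, so 5 is optimal.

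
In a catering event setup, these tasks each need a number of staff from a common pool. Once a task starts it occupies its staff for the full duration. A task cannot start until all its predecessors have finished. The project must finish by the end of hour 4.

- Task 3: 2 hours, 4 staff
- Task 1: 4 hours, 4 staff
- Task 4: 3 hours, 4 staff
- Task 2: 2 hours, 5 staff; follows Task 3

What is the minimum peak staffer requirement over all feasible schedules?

Schedule Task 3@1, Task 1@1, Task 4@1, Task 2@3: h1:12  h2:12  h3:13  h4:9 — peak 13.
No arrangement of the 2 feasible schedules does better.

13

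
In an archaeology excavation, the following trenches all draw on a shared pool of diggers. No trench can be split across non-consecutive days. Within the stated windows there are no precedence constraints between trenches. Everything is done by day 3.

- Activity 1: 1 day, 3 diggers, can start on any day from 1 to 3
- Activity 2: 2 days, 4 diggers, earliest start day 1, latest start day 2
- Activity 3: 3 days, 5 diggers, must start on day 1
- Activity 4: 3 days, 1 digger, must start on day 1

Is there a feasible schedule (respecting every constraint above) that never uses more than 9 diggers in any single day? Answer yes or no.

Total digger-days = 29; over 3 days the average is 29/3 > 9, so some day must exceed 9.

no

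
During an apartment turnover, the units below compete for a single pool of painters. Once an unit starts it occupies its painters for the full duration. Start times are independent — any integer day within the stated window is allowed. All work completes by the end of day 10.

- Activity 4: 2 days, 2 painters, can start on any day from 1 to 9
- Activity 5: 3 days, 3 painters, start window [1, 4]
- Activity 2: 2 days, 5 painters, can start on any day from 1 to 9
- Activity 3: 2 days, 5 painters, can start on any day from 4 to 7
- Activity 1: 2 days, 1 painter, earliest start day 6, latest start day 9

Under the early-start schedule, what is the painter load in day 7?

At early start, day 7 has: Activity 1.
Demand: 1 = 1.

1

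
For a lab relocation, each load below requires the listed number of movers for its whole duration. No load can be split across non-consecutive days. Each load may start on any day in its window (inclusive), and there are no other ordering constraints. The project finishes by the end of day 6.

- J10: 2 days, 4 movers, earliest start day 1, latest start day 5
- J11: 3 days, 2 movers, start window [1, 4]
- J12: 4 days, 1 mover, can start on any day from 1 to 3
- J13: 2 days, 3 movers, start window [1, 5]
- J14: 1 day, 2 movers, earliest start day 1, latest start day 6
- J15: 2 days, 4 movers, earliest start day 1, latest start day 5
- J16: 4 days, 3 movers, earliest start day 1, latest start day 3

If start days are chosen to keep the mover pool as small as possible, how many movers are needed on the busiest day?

Early-start (J10@1, J11@1, J12@1, J13@1, J14@1, J15@1, J16@1) gives peak 19: d1:19  d2:17  d3:6  d4:4  d5:0  d6:0.
Shift J13→3, J15→5, J16→3.
Schedule J10@1, J11@1, J12@1, J13@3, J14@1, J15@5, J16@3: d1:9  d2:7  d3:9  d4:7  d5:7  d6:7 — peak 9.

9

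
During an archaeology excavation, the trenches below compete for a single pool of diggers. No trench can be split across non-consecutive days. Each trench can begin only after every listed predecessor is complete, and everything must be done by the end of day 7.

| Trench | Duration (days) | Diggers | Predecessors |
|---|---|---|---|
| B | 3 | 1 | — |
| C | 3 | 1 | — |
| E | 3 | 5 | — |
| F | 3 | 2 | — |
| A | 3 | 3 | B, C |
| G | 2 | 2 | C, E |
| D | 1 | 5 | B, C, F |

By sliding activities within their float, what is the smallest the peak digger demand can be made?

Early-start (B@1, C@1, E@1, F@1, A@4, G@4, D@4) gives peak 10: d1:9  d2:9  d3:9  d4:10  d5:5  d6:3  d7:0.
Shift F→4, D→7.
Schedule B@1, C@1, E@1, F@4, A@4, G@4, D@7: d1:7  d2:7  d3:7  d4:7  d5:7  d6:5  d7:5 — peak 7.
Total digger-days = 45 over 7 days ⇒ peak ≥ ⌈45/7⌉ = 7, so 7 is optimal.

7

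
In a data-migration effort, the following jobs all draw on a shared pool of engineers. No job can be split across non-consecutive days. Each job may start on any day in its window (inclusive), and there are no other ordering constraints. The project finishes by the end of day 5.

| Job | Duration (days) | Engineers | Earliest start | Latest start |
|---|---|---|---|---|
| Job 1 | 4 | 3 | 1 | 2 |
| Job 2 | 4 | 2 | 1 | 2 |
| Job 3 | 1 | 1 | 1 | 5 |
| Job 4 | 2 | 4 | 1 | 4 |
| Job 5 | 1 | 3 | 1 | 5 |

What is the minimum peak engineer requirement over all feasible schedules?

Early-start (Job 1@1, Job 2@1, Job 3@1, Job 4@1, Job 5@1) gives peak 13: d1:13  d2:9  d3:5  d4:5  d5:0.
Shift Job 4→2.
Schedule Job 1@1, Job 2@1, Job 3@1, Job 4@2, Job 5@1: d1:9  d2:9  d3:9  d4:5  d5:0 — peak 9.

9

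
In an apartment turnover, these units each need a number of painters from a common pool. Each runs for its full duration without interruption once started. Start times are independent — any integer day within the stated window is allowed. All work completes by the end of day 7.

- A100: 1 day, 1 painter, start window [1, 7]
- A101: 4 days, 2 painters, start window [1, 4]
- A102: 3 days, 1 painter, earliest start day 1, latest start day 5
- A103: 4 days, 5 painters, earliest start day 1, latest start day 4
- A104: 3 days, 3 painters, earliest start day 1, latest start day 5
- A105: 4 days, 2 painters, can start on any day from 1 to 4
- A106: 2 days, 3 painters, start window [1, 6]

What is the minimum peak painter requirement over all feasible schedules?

Early-start (A100@1, A101@1, A102@1, A103@1, A104@1, A105@1, A106@1) gives peak 17: d1:17  d2:16  d3:13  d4:9  d5:0  d6:0  d7:0.
Shift A104→5, A105→4, A106→5.
Schedule A100@1, A101@1, A102@1, A103@1, A104@5, A105@4, A106@5: d1:9  d2:8  d3:8  d4:9  d5:8  d6:8  d7:5 — peak 9.

9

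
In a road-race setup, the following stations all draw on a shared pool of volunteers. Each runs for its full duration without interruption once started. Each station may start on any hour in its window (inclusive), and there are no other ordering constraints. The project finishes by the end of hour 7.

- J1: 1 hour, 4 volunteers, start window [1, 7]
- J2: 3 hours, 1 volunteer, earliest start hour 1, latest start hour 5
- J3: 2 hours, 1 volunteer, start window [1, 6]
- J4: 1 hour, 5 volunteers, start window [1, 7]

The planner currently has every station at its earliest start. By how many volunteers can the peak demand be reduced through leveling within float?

6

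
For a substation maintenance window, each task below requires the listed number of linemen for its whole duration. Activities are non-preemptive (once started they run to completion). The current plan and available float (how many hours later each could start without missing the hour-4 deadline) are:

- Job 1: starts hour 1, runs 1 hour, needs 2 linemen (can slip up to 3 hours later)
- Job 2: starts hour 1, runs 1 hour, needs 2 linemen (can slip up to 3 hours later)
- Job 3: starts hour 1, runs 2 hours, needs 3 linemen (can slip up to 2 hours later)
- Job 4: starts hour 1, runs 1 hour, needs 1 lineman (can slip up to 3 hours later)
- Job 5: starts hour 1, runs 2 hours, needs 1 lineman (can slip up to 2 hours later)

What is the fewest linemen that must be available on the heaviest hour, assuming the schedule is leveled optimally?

Early-start (Job 1@1, Job 2@1, Job 3@1, Job 4@1, Job 5@1) gives peak 9: h1:9  h2:4  h3:0  h4:0.
Shift Job 3→2, Job 4→2, Job 5→3.
Schedule Job 1@1, Job 2@1, Job 3@2, Job 4@2, Job 5@3: h1:4  h2:4  h3:4  h4:1 — peak 4.
Total lineman-hours = 13 over 4 hours ⇒ peak ≥ ⌈13/4⌉ = 4, so 4 is optimal.

4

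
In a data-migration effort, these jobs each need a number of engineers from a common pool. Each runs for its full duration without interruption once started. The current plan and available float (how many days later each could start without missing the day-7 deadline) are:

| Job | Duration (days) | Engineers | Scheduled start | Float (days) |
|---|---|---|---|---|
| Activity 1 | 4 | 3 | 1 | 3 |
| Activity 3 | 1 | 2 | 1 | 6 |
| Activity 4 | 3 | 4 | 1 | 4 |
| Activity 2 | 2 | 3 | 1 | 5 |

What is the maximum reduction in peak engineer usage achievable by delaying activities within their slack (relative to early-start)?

Early-start peak: d1:12  d2:10  d3:7  d4:3  d5:0  d6:0  d7:0 ⇒ 12.
Leveled (Activity 1@1, Activity 3@1, Activity 4@5, Activity 2@2): d1:5  d2:6  d3:6  d4:3  d5:4  d6:4  d7:4 ⇒ 6.
Reduction 12 − 6 = 6.

6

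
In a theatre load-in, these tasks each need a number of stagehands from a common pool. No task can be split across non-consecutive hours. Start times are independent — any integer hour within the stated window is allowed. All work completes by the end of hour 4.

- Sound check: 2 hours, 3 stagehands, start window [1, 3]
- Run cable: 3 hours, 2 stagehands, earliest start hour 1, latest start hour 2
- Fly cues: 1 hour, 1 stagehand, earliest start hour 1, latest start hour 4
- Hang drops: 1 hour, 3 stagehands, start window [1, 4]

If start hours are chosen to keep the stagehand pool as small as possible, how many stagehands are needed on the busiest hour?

5

Early-start (Sound check@1, Run cable@1, Fly cues@1, Hang drops@1) gives peak 9: h1:9  h2:5  h3:2  h4:0.
Shift Fly cues→3, Hang drops→4.
Schedule Sound check@1, Run cable@1, Fly cues@3, Hang drops@4: h1:5  h2:5  h3:3  h4:3 — peak 5.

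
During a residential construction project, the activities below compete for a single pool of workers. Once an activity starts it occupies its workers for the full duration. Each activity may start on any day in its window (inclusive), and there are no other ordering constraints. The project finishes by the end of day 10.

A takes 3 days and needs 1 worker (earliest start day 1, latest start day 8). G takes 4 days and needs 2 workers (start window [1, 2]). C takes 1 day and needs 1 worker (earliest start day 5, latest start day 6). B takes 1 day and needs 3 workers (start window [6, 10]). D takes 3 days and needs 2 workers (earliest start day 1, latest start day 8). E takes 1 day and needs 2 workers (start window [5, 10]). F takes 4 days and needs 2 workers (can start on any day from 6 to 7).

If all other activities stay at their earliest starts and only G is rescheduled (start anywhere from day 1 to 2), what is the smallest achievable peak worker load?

5

G@1: d1:5  d2:5  d3:5  d4:2  d5:3  d6:5  d7:2  d8:2  d9:2  d10:0 → peak 5
G@2: d1:3  d2:5  d3:5  d4:2  d5:5  d6:5  d7:2  d8:2  d9:2  d10:0 → peak 5
Best is G@1, peak 5.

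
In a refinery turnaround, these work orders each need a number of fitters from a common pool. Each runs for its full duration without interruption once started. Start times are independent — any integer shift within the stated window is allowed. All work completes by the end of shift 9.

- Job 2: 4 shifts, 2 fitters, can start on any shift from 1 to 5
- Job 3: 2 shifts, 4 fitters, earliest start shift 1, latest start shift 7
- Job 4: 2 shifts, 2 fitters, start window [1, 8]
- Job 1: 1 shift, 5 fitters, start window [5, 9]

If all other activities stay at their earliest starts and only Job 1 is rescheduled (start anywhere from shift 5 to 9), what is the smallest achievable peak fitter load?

Job 1@5: s1:8  s2:8  s3:2  s4:2  s5:5  s6:0  s7:0  s8:0  s9:0 → peak 8
Job 1@6: s1:8  s2:8  s3:2  s4:2  s5:0  s6:5  s7:0  s8:0  s9:0 → peak 8
Job 1@7: s1:8  s2:8  s3:2  s4:2  s5:0  s6:0  s7:5  s8:0  s9:0 → peak 8
Job 1@8: s1:8  s2:8  s3:2  s4:2  s5:0  s6:0  s7:0  s8:5  s9:0 → peak 8
Job 1@9: s1:8  s2:8  s3:2  s4:2  s5:0  s6:0  s7:0  s8:0  s9:5 → peak 8
Best is Job 1@5, peak 8.

8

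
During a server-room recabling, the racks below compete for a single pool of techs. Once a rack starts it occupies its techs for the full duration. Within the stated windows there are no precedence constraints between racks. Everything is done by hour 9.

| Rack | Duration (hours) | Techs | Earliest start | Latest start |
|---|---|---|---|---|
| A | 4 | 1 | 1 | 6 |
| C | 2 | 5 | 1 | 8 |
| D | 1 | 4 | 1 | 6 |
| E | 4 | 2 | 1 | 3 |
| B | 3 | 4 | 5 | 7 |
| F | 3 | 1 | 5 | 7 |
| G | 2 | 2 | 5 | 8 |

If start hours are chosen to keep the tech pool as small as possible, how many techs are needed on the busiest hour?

6

Early-start (A@1, C@1, D@1, E@1, B@5, F@5, G@5) gives peak 12: h1:12  h2:8  h3:3  h4:3  h5:7  h6:7  h7:5  h8:0  h9:0.
Shift A→4, D→3, E→3, B→7.
Schedule A@4, C@1, D@3, E@3, B@7, F@5, G@5: h1:5  h2:5  h3:6  h4:3  h5:6  h6:6  h7:6  h8:4  h9:4 — peak 6.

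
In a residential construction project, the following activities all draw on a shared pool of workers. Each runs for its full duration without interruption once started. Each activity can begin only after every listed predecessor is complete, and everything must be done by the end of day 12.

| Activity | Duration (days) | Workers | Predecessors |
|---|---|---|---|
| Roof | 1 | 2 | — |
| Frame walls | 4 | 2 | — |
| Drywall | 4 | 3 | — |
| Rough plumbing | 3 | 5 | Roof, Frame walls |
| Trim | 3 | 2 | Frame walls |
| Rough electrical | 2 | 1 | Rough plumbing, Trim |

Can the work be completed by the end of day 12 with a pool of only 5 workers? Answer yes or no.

Schedule Roof@1, Frame walls@1, Drywall@2, Rough plumbing@8, Trim@5, Rough electrical@11: d1:4  d2:5  d3:5  d4:5  d5:5  d6:2  d7:2  d8:5  d9:5  d10:5  d11:1  d12:1 — peak 5 ≤ 5.

yes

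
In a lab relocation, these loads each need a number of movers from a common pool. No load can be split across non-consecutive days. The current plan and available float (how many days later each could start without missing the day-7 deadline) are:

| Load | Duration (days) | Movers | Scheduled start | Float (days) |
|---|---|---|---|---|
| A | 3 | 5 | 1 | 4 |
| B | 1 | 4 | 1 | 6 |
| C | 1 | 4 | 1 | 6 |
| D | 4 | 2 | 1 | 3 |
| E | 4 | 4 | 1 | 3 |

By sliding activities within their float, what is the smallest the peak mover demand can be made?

8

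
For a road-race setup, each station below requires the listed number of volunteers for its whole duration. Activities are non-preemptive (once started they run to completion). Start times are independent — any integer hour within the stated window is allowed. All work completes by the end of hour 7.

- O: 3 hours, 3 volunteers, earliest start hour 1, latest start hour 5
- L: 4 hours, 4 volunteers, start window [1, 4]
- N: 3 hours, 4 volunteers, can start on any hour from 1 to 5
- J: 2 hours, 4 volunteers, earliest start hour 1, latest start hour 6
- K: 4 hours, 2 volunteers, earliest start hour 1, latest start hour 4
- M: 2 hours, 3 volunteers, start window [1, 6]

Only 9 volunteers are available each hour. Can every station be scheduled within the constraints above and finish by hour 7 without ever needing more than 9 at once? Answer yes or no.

yes

Schedule O@1, L@1, N@5, J@6, K@1, M@4: h1:9  h2:9  h3:9  h4:9  h5:7  h6:8  h7:8 — peak 9 ≤ 9.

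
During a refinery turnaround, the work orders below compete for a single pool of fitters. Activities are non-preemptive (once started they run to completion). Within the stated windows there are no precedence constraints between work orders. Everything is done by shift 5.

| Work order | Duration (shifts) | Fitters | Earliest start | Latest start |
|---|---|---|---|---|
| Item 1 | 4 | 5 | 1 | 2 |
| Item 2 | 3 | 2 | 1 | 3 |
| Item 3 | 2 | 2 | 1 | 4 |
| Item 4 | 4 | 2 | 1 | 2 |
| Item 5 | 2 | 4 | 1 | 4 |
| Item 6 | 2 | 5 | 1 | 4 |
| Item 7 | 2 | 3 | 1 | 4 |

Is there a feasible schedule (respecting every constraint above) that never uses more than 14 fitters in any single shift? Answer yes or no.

The minimum achievable peak is 15; 14 < 15, so no feasible schedule stays within the cap.

no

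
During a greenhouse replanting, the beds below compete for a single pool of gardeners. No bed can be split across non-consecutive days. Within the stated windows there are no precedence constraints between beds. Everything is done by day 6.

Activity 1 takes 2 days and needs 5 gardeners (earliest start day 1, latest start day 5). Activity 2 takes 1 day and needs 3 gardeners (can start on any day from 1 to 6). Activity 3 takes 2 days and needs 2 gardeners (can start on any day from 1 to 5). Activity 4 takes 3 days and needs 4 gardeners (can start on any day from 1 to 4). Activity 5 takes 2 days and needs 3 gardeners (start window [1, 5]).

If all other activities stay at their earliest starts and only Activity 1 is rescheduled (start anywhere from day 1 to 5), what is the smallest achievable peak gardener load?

12

Activity 1@1: d1:17  d2:14  d3:4  d4:0  d5:0  d6:0 → peak 17
Activity 1@2: d1:12  d2:14  d3:9  d4:0  d5:0  d6:0 → peak 14
Activity 1@3: d1:12  d2:9  d3:9  d4:5  d5:0  d6:0 → peak 12
Activity 1@4: d1:12  d2:9  d3:4  d4:5  d5:5  d6:0 → peak 12
Activity 1@5: d1:12  d2:9  d3:4  d4:0  d5:5  d6:5 → peak 12
Best is Activity 1@3, peak 12.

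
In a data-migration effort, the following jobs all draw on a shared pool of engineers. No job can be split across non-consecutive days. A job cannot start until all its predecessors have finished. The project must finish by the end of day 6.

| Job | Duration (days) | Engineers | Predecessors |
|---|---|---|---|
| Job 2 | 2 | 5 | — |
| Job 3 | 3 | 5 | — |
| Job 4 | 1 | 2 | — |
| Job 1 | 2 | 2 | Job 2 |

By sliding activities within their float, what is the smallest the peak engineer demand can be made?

7

Early-start (Job 2@1, Job 3@1, Job 4@1, Job 1@3) gives peak 12: d1:12  d2:10  d3:7  d4:2  d5:0  d6:0.
Shift Job 3→3.
Schedule Job 2@1, Job 3@3, Job 4@1, Job 1@3: d1:7  d2:5  d3:7  d4:7  d5:5  d6:0 — peak 7.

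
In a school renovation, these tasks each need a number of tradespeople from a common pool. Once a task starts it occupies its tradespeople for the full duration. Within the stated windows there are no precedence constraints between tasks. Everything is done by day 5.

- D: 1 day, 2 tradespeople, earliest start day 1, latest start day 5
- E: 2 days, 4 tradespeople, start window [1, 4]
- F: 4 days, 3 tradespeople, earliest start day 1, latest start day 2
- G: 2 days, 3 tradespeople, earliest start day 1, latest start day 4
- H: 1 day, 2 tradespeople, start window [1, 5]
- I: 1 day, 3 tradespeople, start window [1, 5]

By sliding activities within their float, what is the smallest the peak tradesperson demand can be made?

Early-start (D@1, E@1, F@1, G@1, H@1, I@1) gives peak 17: d1:17  d2:10  d3:3  d4:3  d5:0.
Shift E→2, G→4, I→5.
Schedule D@1, E@2, F@1, G@4, H@1, I@5: d1:7  d2:7  d3:7  d4:6  d5:6 — peak 7.
Total tradesperson-days = 33 over 5 days ⇒ peak ≥ ⌈33/5⌉ = 7, so 7 is optimal.

7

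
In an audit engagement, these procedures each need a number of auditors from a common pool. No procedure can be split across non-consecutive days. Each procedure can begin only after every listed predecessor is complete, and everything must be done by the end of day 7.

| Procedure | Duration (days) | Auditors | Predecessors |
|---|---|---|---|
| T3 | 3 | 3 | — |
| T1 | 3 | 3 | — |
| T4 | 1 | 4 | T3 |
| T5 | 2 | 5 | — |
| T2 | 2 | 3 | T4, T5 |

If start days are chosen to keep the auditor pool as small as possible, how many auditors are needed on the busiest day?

Early-start (T3@1, T1@1, T4@4, T5@1, T2@5) gives peak 11: d1:11  d2:11  d3:6  d4:4  d5:3  d6:3  d7:0.
Shift T1→3.
Schedule T3@1, T1@3, T4@4, T5@1, T2@5: d1:8  d2:8  d3:6  d4:7  d5:6  d6:3  d7:0 — peak 8.

8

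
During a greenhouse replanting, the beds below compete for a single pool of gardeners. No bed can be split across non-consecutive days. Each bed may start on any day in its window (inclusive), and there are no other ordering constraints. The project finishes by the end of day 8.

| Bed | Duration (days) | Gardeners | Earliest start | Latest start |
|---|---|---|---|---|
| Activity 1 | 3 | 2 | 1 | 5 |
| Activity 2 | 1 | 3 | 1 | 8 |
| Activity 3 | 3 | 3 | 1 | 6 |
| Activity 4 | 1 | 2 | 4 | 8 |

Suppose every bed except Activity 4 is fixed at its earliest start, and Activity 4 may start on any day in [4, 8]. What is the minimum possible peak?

8

Activity 4@4: d1:8  d2:5  d3:5  d4:2  d5:0  d6:0  d7:0  d8:0 → peak 8
Activity 4@5: d1:8  d2:5  d3:5  d4:0  d5:2  d6:0  d7:0  d8:0 → peak 8
Activity 4@6: d1:8  d2:5  d3:5  d4:0  d5:0  d6:2  d7:0  d8:0 → peak 8
Activity 4@7: d1:8  d2:5  d3:5  d4:0  d5:0  d6:0  d7:2  d8:0 → peak 8
Activity 4@8: d1:8  d2:5  d3:5  d4:0  d5:0  d6:0  d7:0  d8:2 → peak 8
Best is Activity 4@4, peak 8.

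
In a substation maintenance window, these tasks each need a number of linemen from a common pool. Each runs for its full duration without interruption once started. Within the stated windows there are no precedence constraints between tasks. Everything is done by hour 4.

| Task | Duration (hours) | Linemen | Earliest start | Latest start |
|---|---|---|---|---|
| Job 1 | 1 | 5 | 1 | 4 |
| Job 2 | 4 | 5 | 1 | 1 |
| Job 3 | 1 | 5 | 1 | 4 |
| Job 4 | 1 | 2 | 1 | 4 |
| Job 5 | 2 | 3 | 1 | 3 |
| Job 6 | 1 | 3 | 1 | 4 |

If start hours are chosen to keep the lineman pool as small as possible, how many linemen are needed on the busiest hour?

11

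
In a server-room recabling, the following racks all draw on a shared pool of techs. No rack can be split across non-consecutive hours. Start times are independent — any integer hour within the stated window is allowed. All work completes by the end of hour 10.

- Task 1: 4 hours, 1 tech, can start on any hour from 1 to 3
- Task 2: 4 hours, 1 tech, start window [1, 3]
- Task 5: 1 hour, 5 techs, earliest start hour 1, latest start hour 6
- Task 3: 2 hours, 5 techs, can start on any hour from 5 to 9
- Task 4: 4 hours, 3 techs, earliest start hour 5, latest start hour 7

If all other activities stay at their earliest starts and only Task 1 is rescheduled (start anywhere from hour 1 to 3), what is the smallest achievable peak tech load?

8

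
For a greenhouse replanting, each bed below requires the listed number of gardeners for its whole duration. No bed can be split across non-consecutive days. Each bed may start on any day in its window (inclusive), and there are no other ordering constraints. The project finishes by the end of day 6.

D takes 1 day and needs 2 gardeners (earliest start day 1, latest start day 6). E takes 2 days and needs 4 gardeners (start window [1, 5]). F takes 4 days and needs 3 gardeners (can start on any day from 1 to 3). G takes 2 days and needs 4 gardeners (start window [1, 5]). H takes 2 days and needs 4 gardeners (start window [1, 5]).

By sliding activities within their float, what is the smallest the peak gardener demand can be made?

7

Early-start (D@1, E@1, F@1, G@1, H@1) gives peak 17: d1:17  d2:15  d3:3  d4:3  d5:0  d6:0.
Shift F→2, G→3, H→5.
Schedule D@1, E@1, F@2, G@3, H@5: d1:6  d2:7  d3:7  d4:7  d5:7  d6:4 — peak 7.
Total gardener-days = 38 over 6 days ⇒ peak ≥ ⌈38/6⌉ = 7, so 7 is optimal.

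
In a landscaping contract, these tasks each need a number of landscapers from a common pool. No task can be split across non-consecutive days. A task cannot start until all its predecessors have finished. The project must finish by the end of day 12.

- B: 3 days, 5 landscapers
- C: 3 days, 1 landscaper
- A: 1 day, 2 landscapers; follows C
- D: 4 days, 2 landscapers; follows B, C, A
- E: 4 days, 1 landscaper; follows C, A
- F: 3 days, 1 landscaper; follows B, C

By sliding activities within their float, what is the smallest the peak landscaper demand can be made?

Early-start (B@1, C@1, A@4, D@5, E@5, F@4) gives peak 6: d1:6  d2:6  d3:6  d4:3  d5:4  d6:4  d7:3  d8:3  d9:0  d10:0  d11:0  d12:0.
Shift C→4, A→7, D→8, E→8, F→7.
Schedule B@1, C@4, A@7, D@8, E@8, F@7: d1:5  d2:5  d3:5  d4:1  d5:1  d6:1  d7:3  d8:4  d9:4  d10:3  d11:3  d12:0 — peak 5.

5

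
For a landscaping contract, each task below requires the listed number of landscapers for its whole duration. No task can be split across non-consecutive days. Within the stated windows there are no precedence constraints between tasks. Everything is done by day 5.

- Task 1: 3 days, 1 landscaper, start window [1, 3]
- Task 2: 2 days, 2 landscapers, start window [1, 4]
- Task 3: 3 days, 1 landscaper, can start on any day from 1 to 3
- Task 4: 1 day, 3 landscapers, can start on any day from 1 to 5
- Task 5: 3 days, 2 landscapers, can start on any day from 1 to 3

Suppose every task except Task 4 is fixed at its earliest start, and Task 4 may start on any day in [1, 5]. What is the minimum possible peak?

6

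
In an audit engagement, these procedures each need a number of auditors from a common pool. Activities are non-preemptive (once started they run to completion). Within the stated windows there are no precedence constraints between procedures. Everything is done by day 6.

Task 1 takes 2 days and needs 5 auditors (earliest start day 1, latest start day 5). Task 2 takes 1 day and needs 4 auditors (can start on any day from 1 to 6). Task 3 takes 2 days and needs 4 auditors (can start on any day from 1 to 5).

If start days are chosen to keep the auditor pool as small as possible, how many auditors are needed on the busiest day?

Early-start (Task 1@1, Task 2@1, Task 3@1) gives peak 13: d1:13  d2:9  d3:0  d4:0  d5:0  d6:0.
Shift Task 2→3, Task 3→4.
Schedule Task 1@1, Task 2@3, Task 3@4: d1:5  d2:5  d3:4  d4:4  d5:4  d6:0 — peak 5.

5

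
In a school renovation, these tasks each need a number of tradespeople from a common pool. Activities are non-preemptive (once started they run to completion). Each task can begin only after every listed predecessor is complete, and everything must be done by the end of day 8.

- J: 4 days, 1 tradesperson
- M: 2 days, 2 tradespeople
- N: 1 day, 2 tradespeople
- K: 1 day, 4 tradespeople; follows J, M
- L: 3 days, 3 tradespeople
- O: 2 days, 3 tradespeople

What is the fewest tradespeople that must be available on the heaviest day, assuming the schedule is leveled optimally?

4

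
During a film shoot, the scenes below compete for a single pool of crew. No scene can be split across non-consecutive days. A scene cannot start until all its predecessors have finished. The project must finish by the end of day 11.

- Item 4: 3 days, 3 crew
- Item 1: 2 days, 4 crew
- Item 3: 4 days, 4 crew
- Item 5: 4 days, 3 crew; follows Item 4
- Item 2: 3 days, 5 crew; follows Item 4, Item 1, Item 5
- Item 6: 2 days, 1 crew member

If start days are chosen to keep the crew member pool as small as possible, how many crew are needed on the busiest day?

7

Early-start (Item 4@1, Item 1@1, Item 3@1, Item 5@4, Item 2@8, Item 6@1) gives peak 12: d1:12  d2:12  d3:7  d4:7  d5:3  d6:3  d7:3  d8:5  d9:5  d10:5  d11:0.
Shift Item 3→3, Item 6→7.
Schedule Item 4@1, Item 1@1, Item 3@3, Item 5@4, Item 2@8, Item 6@7: d1:7  d2:7  d3:7  d4:7  d5:7  d6:7  d7:4  d8:6  d9:5  d10:5  d11:0 — peak 7.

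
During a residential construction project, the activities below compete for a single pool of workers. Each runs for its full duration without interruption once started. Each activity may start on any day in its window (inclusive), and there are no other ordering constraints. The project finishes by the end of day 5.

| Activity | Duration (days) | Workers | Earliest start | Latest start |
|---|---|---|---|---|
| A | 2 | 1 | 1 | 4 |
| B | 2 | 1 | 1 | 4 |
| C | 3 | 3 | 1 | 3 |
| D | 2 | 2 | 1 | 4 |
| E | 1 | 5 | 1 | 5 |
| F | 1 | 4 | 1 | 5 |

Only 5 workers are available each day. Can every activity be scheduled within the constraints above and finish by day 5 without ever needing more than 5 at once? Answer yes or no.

no

Total worker-days = 26; over 5 days the average is 26/5 > 5, so some day must exceed 5.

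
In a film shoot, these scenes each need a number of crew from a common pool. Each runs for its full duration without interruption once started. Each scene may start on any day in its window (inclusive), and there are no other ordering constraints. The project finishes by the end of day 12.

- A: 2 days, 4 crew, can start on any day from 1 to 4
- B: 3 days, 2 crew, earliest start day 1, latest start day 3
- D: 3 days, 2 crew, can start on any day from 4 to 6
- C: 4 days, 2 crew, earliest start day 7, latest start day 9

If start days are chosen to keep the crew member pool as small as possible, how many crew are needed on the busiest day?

Early-start (A@1, B@1, D@4, C@7) gives peak 6: d1:6  d2:6  d3:2  d4:2  d5:2  d6:2  d7:2  d8:2  d9:2  d10:2  d11:0  d12:0.
Shift B→3.
Schedule A@1, B@3, D@4, C@7: d1:4  d2:4  d3:2  d4:4  d5:4  d6:2  d7:2  d8:2  d9:2  d10:2  d11:0  d12:0 — peak 4.

4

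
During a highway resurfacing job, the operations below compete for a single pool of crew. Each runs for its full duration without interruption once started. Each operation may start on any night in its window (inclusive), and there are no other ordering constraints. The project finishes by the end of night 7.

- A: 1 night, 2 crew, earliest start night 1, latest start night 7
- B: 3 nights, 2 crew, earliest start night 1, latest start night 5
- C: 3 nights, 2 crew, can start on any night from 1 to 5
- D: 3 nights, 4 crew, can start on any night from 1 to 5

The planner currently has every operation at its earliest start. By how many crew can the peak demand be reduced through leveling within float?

Early-start peak: n1:10  n2:8  n3:8  n4:0  n5:0  n6:0  n7:0 ⇒ 10.
Leveled (A@1, B@1, C@2, D@5): n1:4  n2:4  n3:4  n4:2  n5:4  n6:4  n7:4 ⇒ 4.
Reduction 10 − 4 = 6.

6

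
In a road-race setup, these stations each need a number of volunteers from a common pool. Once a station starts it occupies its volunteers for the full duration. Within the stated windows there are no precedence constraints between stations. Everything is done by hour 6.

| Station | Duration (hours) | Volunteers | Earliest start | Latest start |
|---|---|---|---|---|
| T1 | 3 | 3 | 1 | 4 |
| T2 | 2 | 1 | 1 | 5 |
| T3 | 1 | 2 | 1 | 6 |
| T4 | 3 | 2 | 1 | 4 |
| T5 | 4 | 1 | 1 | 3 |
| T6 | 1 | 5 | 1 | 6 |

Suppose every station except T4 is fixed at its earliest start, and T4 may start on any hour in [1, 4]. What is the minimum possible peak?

T4@1: h1:14  h2:7  h3:6  h4:1  h5:0  h6:0 → peak 14
T4@2: h1:12  h2:7  h3:6  h4:3  h5:0  h6:0 → peak 12
T4@3: h1:12  h2:5  h3:6  h4:3  h5:2  h6:0 → peak 12
T4@4: h1:12  h2:5  h3:4  h4:3  h5:2  h6:2 → peak 12
Best is T4@2, peak 12.

12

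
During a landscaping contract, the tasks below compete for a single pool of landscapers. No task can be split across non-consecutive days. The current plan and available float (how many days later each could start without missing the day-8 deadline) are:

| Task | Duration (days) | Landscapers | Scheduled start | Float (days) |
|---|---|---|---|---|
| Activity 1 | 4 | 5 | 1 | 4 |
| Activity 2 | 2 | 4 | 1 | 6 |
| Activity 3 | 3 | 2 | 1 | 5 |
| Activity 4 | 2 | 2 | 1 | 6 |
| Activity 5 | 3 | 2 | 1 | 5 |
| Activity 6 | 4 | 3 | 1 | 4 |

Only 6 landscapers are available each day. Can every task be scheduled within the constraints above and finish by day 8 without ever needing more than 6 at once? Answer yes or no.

no

Total landscaper-days = 56; over 8 days the average is 56/8 > 6, so some day must exceed 6.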